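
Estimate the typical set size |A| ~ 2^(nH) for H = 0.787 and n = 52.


log2|A_typical| = nH = 52 * 0.787 = 40.924, so |A_typical| ~ 2^40.924 = 2.086e+12

2.086e+12


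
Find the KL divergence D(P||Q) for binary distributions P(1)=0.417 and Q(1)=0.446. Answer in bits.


KL = p*log2(p/q) + (1-p)*log2((1-p)/(1-q)) = 0.417*log2(0.417/0.446) + 0.583*log2(0.583/0.554) = 0.0025

0.0025 bits


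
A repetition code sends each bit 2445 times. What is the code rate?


Rate = k/n = 1/2445

1/2445


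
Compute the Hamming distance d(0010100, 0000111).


Count differing positions: . . ^ . . ^ ^ = 3 differences

3


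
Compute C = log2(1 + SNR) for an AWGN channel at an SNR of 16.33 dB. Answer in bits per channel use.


SNR_linear = 10^(16.33/10) = 42.9536; C = log2(1 + SNR_linear) = log2(1 + 42.9536) = 5.4579

5.4579 bits/channel use


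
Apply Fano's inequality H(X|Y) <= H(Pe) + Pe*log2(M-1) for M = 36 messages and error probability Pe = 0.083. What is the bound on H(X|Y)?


H(Pe) = -Pe*log2(Pe) - (1-Pe)*log2(1-Pe) = -0.083*log2(0.083) - 0.917*log2(0.917) = 0.298032 + 0.114631 = 0.4127. Pe*log2(M-1) = 0.083*log2(35) = 0.425730. Bound = H(Pe) + Pe*log2(M-1) = 0.298032 + 0.114631 + 0.425730 = 0.8384

0.8384 bits


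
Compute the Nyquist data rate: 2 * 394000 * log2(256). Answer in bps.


Rate = 2 * B * log2(M) = 2 * 394000 * 8.0 = 6304000.0

6304000.0 bps


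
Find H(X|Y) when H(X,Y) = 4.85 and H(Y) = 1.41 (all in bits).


H(X|Y) = H(X,Y) - H(Y) = 4.85 - 1.41 = 3.44

3.44 bits


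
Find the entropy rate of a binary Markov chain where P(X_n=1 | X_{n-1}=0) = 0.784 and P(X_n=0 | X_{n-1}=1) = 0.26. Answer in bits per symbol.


Stationary distribution: pi_0 = p10/(p01+p10) = 0.249, pi_1 = 0.751. Entropy rate H' = pi_0*H(p01) + pi_1*H(p10) = 0.249*0.7528 + 0.751*0.8267 = 0.8083

0.8083 bits/symbol


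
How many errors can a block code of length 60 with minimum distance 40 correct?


Correction capability = floor((d-1)/2) = floor((40-1)/2) = 19

19 errors


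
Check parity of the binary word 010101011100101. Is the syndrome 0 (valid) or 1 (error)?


Syndrome = XOR of all bits = 0 XOR 1 XOR 0 XOR 1 XOR 0 XOR 1 XOR 0 XOR 1 XOR 1 XOR 1 XOR 0 XOR 0 XOR 1 XOR 0 XOR 1 = 0

0


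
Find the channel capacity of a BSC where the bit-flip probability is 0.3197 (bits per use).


H(p) = -p*log2(p) - (1-p)*log2(1-p) = -0.3197*log2(0.3197) - 0.6803*log2(0.6803) = 0.525973 + 0.378081 = 0.9041. C = 1 - H(p) = 1 - 0.9041 = 0.0959

0.0959 bits


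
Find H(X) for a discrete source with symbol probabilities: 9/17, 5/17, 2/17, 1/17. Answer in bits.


H = -sum(p_i * log2(p_i)). Terms: -(9/17)*log2(9/17) = 0.485755; -(5/17)*log2(5/17) = 0.519275; -(2/17)*log2(2/17) = 0.363231; -(1/17)*log2(1/17) = 0.240439. H = 0.485755 + 0.519275 + 0.363231 + 0.240439 = 1.6087

1.6087 bits


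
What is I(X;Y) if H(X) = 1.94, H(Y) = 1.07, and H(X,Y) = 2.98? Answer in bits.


I(X;Y) = H(X) + H(Y) - H(X,Y) = 1.94 + 1.07 - 2.98 = 0.03

0.03 bits


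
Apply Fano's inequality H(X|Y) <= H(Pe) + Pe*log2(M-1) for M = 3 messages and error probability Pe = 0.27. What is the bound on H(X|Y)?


H(Pe) = -Pe*log2(Pe) - (1-Pe)*log2(1-Pe) = -0.27*log2(0.27) - 0.73*log2(0.73) = 0.510022 + 0.331443 = 0.8415. Pe*log2(M-1) = 0.27*log2(2) = 0.270000. Bound = H(Pe) + Pe*log2(M-1) = 0.510022 + 0.331443 + 0.270000 = 1.1115

1.1115 bits


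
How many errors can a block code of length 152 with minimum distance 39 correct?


Correction capability = floor((d-1)/2) = floor((39-1)/2) = 19

19 errors


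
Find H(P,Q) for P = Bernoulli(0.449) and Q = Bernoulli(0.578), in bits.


H(P,Q) = -p*log2(q) - (1-p)*log2(1-q). -0.449*log2(0.578) = 0.355096; -0.551*log2(0.422) = 0.685821. H(P,Q) = 0.355096 + 0.685821 = 1.0409

1.0409 bits


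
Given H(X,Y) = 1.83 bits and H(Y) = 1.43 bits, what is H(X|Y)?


H(X|Y) = H(X,Y) - H(Y) = 1.83 - 1.43 = 0.4

0.4 bits


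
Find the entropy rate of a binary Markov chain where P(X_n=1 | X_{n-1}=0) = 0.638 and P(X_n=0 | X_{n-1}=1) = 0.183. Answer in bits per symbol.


Stationary distribution: pi_0 = p10/(p01+p10) = 0.2229, pi_1 = 0.7771. Entropy rate H' = pi_0*H(p01) + pi_1*H(p10) = 0.2229*0.9443 + 0.7771*0.6866 = 0.744

0.744 bits/symbol


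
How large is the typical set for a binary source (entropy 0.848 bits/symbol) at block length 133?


log2|A_typical| = nH = 133 * 0.848 = 112.784, so |A_typical| ~ 2^112.784 = 8.941e+33

8.941e+33


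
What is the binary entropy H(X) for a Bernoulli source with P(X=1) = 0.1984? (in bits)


H = -p*log2(p) - (1-p)*log2(1-p). -0.1984*log2(0.1984) = 0.462970; -0.8016*log2(0.8016) = 0.255747. H = 0.462970 + 0.255747 = 0.7187

0.7187 bits


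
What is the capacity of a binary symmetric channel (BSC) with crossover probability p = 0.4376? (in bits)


H(p) = -p*log2(p) - (1-p)*log2(1-p) = -0.4376*log2(0.4376) - 0.5624*log2(0.5624) = 0.521757 + 0.466978 = 0.9887. C = 1 - H(p) = 1 - 0.9887 = 0.0113

0.0113 bits


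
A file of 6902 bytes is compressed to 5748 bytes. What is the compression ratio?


Ratio = original / compressed = 6902 / 5748 = 1.2008

1.2008


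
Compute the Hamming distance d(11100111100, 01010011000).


Count differing positions: ^ . ^ ^ . ^ . . ^ . . = 5 differences

5


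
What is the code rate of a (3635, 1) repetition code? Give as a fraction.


Rate = k/n = 1/3635

1/3635


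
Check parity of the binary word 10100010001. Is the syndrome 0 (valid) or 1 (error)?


Syndrome = XOR of all bits = 1 XOR 0 XOR 1 XOR 0 XOR 0 XOR 0 XOR 1 XOR 0 XOR 0 XOR 0 XOR 1 = 0

0


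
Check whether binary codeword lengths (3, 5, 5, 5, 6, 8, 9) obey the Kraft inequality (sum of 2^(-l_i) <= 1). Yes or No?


Kraft sum = sum(2^(-l_i)) = 0.2402, need <= 1. Result: satisfied (a binary prefix-free code with these lengths exists)

Yes


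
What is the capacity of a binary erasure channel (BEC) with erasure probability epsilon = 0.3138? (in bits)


C = 1 - epsilon = 1 - 0.3138 = 0.6862

0.6862 bits


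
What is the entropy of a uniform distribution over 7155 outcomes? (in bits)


H = log2(n) = log2(7155) = 12.8047

12.8047 bits


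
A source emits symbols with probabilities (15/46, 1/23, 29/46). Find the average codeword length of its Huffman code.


Huffman construction (repeatedly merge the two least-probable nodes; each merge adds 1 bit to every symbol beneath it): 1/23 + 15/46 = 17/46; 17/46 + 29/46 = 1. Resulting codeword lengths (in the order the probabilities were given): (2, 2, 1). L_avg = sum(p_i * l_i) = 15/46*2 + 1/23*2 + 29/46*1 = 63/46 = 1.3696

1.3696 bits


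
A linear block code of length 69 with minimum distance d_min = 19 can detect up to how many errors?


Detection capability = d_min - 1 = 19 - 1 = 18

18 errors


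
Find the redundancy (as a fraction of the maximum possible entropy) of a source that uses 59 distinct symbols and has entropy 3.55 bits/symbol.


H_max = log2(K) = log2(59) = 5.8826 bits/symbol. Redundancy = 1 - H/H_max = 1 - 3.55/5.8826 = 1 - 0.6035 = 0.3965

0.3965


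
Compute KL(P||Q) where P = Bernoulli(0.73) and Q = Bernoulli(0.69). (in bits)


KL = p*log2(p/q) + (1-p)*log2((1-p)/(1-q)) = 0.73*log2(0.73/0.69) + 0.27*log2(0.27/0.31) = 0.0055

0.0055 bits


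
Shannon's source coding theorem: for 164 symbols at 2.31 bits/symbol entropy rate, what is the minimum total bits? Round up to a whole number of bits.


Minimum bits >= n * H = 164 * 2.31 = 378.84, rounded up to a whole number of bits = 379

379 bits


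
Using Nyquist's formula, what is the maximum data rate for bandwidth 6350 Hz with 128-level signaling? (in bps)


Rate = 2 * B * log2(M) = 2 * 6350 * 7.0 = 88900.0

88900.0 bps


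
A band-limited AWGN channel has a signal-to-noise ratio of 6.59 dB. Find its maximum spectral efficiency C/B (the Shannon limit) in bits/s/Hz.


SNR_linear = 10^(6.59/10) = 4.5604; C/B = log2(1 + SNR_linear) = log2(1 + 4.5604) = 2.4752

2.4752 bits/s/Hz


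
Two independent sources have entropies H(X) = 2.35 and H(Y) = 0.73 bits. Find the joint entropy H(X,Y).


For independent variables, H(X,Y) = H(X) + H(Y) = 2.35 + 0.73 = 3.08

3.08 bits


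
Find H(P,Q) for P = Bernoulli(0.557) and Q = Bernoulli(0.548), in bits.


H(P,Q) = -p*log2(q) - (1-p)*log2(1-q). -0.557*log2(0.548) = 0.483338; -0.443*log2(0.452) = 0.507503. H(P,Q) = 0.483338 + 0.507503 = 0.9908

0.9908 bits


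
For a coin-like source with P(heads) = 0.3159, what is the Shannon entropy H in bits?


H = -p*log2(p) - (1-p)*log2(1-p). -0.3159*log2(0.3159) = 0.525171; -0.6841*log2(0.6841) = 0.374696. H = 0.525171 + 0.374696 = 0.8999

0.8999 bits


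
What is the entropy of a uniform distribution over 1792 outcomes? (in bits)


H = log2(n) = log2(1792) = 10.8074

10.8074 bits


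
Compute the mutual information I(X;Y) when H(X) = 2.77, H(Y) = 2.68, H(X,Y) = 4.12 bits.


I(X;Y) = H(X) + H(Y) - H(X,Y) = 2.77 + 2.68 - 4.12 = 1.33

1.33 bits


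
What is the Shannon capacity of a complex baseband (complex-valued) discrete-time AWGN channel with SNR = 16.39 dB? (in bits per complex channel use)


SNR_linear = 10^(16.39/10) = 43.5512; C = log2(1 + SNR_linear) = log2(1 + 43.5512) = 5.4774

5.4774 bits/channel use


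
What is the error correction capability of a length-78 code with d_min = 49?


Correction capability = floor((d-1)/2) = floor((49-1)/2) = 24

24 errors


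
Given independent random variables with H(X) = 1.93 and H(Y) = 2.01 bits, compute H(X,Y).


For independent variables, H(X,Y) = H(X) + H(Y) = 1.93 + 2.01 = 3.94

3.94 bits


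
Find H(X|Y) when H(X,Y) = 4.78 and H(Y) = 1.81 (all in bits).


H(X|Y) = H(X,Y) - H(Y) = 4.78 - 1.81 = 2.97

2.97 bits


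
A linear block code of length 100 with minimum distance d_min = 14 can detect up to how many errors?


Detection capability = d_min - 1 = 14 - 1 = 13

13 errors


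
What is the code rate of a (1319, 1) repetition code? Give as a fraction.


Rate = k/n = 1/1319

1/1319


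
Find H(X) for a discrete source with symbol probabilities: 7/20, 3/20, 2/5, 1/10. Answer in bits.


H = -sum(p_i * log2(p_i)). Terms: -(7/20)*log2(7/20) = 0.530101; -(3/20)*log2(3/20) = 0.410545; -(2/5)*log2(2/5) = 0.528771; -(1/10)*log2(1/10) = 0.332193. H = 0.530101 + 0.410545 + 0.528771 + 0.332193 = 1.8016

1.8016 bits


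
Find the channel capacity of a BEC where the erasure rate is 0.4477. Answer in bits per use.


C = 1 - epsilon = 1 - 0.4477 = 0.5523

0.5523 bits


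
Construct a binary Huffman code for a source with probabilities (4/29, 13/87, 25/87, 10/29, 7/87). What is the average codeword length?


Huffman construction (repeatedly merge the two least-probable nodes; each merge adds 1 bit to every symbol beneath it): 7/87 + 4/29 = 19/87; 13/87 + 19/87 = 32/87; 25/87 + 10/29 = 55/87; 32/87 + 55/87 = 1. Resulting codeword lengths (in the order the probabilities were given): (3, 2, 2, 2, 3). L_avg = sum(p_i * l_i) = 4/29*3 + 13/87*2 + 25/87*2 + 10/29*2 + 7/87*3 = 193/87 = 2.2184

2.2184 bits


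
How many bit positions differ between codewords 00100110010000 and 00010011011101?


Count differing positions: . . ^ ^ . ^ . ^ . . ^ ^ . ^ = 7 differences

7


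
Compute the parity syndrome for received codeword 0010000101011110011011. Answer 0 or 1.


Syndrome = XOR of all bits = 0 XOR 0 XOR 1 XOR 0 XOR 0 XOR 0 XOR 0 XOR 1 XOR 0 XOR 1 XOR 0 XOR 1 XOR 1 XOR 1 XOR 1 XOR 0 XOR 0 XOR 1 XOR 1 XOR 0 XOR 1 XOR 1 = 1

1


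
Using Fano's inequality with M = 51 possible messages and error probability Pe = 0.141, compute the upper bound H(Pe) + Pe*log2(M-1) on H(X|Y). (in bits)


H(Pe) = -Pe*log2(Pe) - (1-Pe)*log2(1-Pe) = -0.141*log2(0.141) - 0.859*log2(0.859) = 0.398499 + 0.188353 = 0.5869. Pe*log2(M-1) = 0.141*log2(50) = 0.795784. Bound = H(Pe) + Pe*log2(M-1) = 0.398499 + 0.188353 + 0.795784 = 1.3826

1.3826 bits


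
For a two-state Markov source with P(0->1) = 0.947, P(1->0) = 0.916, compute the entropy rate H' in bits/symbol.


Stationary distribution: pi_0 = p10/(p01+p10) = 0.4917, pi_1 = 0.5083. Entropy rate H' = pi_0*H(p01) + pi_1*H(p10) = 0.4917*0.299 + 0.5083*0.4161 = 0.3585

0.3585 bits/symbol


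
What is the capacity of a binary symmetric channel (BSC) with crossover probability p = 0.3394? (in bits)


H(p) = -p*log2(p) - (1-p)*log2(1-p) = -0.3394*log2(0.3394) - 0.6606*log2(0.6606) = 0.529105 + 0.395139 = 0.9242. C = 1 - H(p) = 1 - 0.9242 = 0.0758

0.0758 bits


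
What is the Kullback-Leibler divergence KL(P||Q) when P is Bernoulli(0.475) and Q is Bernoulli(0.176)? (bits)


KL = p*log2(p/q) + (1-p)*log2((1-p)/(1-q)) = 0.475*log2(0.475/0.176) + 0.525*log2(0.525/0.824) = 0.3389

0.3389 bits


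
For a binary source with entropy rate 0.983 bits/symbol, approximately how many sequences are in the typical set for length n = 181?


log2|A_typical| = nH = 181 * 0.983 = 177.923, so |A_typical| ~ 2^177.923 = 3.632e+53

3.632e+53


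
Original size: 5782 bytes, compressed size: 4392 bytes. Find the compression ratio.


Ratio = original / compressed = 5782 / 4392 = 1.3165

1.3165


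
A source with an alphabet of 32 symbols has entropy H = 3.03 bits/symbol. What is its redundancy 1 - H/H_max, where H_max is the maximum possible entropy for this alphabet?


H_max = log2(K) = log2(32) = 5.0 bits/symbol. Redundancy = 1 - H/H_max = 1 - 3.03/5.0 = 1 - 0.606 = 0.394

0.394


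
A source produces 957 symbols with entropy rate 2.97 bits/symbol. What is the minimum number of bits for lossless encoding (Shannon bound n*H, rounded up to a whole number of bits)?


Minimum bits >= n * H = 957 * 2.97 = 2842.29, rounded up to a whole number of bits = 2843

2843 bits


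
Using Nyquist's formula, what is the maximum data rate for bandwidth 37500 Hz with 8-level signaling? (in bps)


Rate = 2 * B * log2(M) = 2 * 37500 * 3.0 = 225000.0

225000.0 bps


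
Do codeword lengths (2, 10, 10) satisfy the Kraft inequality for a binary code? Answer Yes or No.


Kraft sum = sum(2^(-l_i)) = 0.252, need <= 1. Result: satisfied (a binary prefix-free code with these lengths exists)

Yes


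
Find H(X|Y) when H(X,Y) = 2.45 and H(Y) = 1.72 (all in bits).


H(X|Y) = H(X,Y) - H(Y) = 2.45 - 1.72 = 0.73

0.73 bits


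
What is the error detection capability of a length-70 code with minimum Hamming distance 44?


Detection capability = d_min - 1 = 44 - 1 = 43

43 errors


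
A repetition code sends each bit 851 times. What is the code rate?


Rate = k/n = 1/851

1/851


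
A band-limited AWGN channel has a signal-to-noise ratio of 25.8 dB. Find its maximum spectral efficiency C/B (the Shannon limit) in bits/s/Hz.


SNR_linear = 10^(25.8/10) = 380.1894; C/B = log2(1 + SNR_linear) = log2(1 + 380.1894) = 8.5744

8.5744 bits/s/Hz


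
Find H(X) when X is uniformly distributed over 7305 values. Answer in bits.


H = log2(n) = log2(7305) = 12.8347

12.8347 bits


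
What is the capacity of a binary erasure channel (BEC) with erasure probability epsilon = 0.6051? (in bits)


C = 1 - epsilon = 1 - 0.6051 = 0.3949

0.3949 bits


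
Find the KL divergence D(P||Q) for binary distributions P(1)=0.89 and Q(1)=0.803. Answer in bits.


KL = p*log2(p/q) + (1-p)*log2((1-p)/(1-q)) = 0.89*log2(0.89/0.803) + 0.11*log2(0.11/0.197) = 0.0396

0.0396 bits


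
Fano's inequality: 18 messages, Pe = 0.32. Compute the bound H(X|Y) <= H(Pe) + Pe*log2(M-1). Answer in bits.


H(Pe) = -Pe*log2(Pe) - (1-Pe)*log2(1-Pe) = -0.32*log2(0.32) - 0.68*log2(0.68) = 0.526034 + 0.378347 = 0.9044. Pe*log2(M-1) = 0.32*log2(17) = 1.307988. Bound = H(Pe) + Pe*log2(M-1) = 0.526034 + 0.378347 + 1.307988 = 2.2124

2.2124 bits


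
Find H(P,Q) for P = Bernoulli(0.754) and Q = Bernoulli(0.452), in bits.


H(P,Q) = -p*log2(q) - (1-p)*log2(1-q). -0.754*log2(0.452) = 0.863786; -0.246*log2(0.548) = 0.213467. H(P,Q) = 0.863786 + 0.213467 = 1.0773

1.0773 bits


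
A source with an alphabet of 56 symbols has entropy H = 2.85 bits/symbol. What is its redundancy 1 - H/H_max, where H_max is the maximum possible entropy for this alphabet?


H_max = log2(K) = log2(56) = 5.8074 bits/symbol. Redundancy = 1 - H/H_max = 1 - 2.85/5.8074 = 1 - 0.4908 = 0.5092

0.5092


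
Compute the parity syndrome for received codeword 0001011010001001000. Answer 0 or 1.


Syndrome = XOR of all bits = 0 XOR 0 XOR 0 XOR 1 XOR 0 XOR 1 XOR 1 XOR 0 XOR 1 XOR 0 XOR 0 XOR 0 XOR 1 XOR 0 XOR 0 XOR 1 XOR 0 XOR 0 XOR 0 = 0

0


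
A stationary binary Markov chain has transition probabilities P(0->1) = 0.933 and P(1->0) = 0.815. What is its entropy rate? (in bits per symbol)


Stationary distribution: pi_0 = p10/(p01+p10) = 0.4662, pi_1 = 0.5338. Entropy rate H' = pi_0*H(p01) + pi_1*H(p10) = 0.4662*0.3546 + 0.5338*0.6909 = 0.5341

0.5341 bits/symbol


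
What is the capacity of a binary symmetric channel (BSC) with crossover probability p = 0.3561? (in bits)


H(p) = -p*log2(p) - (1-p)*log2(1-p) = -0.3561*log2(0.3561) - 0.6439*log2(0.6439) = 0.530463 + 0.408935 = 0.9394. C = 1 - H(p) = 1 - 0.9394 = 0.0606

0.0606 bits


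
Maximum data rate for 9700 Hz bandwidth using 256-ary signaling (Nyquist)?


Rate = 2 * B * log2(M) = 2 * 9700 * 8.0 = 155200.0

155200.0 bps


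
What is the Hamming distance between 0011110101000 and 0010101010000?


Count differing positions: . . . ^ . ^ ^ ^ ^ ^ . . . = 6 differences

6


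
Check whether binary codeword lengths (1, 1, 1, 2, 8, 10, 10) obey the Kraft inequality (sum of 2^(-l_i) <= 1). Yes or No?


Kraft sum = sum(2^(-l_i)) = 1.7559, need <= 1. Result: violated (a binary prefix-free code with these lengths cannot exist)

No


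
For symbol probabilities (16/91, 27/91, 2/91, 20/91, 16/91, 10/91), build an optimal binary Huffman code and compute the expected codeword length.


Huffman construction (repeatedly merge the two least-probable nodes; each merge adds 1 bit to every symbol beneath it): 2/91 + 10/91 = 12/91; 12/91 + 16/91 = 4/13; 16/91 + 20/91 = 36/91; 27/91 + 4/13 = 55/91; 36/91 + 55/91 = 1. Resulting codeword lengths (in the order the probabilities were given): (3, 2, 4, 2, 2, 4). L_avg = sum(p_i * l_i) = 16/91*3 + 27/91*2 + 2/91*4 + 20/91*2 + 16/91*2 + 10/91*4 = 222/91 = 2.4396

2.4396 bits


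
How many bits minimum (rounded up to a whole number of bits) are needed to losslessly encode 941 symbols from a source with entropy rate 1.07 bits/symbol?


Minimum bits >= n * H = 941 * 1.07 = 1006.87, rounded up to a whole number of bits = 1007

1007 bits


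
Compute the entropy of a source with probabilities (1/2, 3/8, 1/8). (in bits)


H = -sum(p_i * log2(p_i)). Terms: -(1/2)*log2(1/2) = 0.500000; -(3/8)*log2(3/8) = 0.530639; -(1/8)*log2(1/8) = 0.375000. H = 0.500000 + 0.530639 + 0.375000 = 1.4056

1.4056 bits


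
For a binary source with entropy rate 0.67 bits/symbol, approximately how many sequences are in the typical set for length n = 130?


log2|A_typical| = nH = 130 * 0.67 = 87.1, so |A_typical| ~ 2^87.1 = 1.658e+26

1.658e+26


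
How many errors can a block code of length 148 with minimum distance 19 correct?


Correction capability = floor((d-1)/2) = floor((19-1)/2) = 9

9 errors


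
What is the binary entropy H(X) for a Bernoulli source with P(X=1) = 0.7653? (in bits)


H = -p*log2(p) - (1-p)*log2(1-p). -0.7653*log2(0.7653) = 0.295331; -0.2347*log2(0.2347) = 0.490784. H = 0.295331 + 0.490784 = 0.7861

0.7861 bits


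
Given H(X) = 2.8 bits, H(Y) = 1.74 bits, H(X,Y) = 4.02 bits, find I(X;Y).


I(X;Y) = H(X) + H(Y) - H(X,Y) = 2.8 + 1.74 - 4.02 = 0.52

0.52 bits


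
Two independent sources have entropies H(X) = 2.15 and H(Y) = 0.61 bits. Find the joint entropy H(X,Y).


For independent variables, H(X,Y) = H(X) + H(Y) = 2.15 + 0.61 = 2.76

2.76 bits


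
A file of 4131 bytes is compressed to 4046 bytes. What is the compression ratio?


Ratio = original / compressed = 4131 / 4046 = 1.021

1.021


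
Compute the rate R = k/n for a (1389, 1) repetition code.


Rate = k/n = 1/1389

1/1389


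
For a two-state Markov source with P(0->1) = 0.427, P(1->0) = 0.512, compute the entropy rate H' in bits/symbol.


Stationary distribution: pi_0 = p10/(p01+p10) = 0.5453, pi_1 = 0.4547. Entropy rate H' = pi_0*H(p01) + pi_1*H(p10) = 0.5453*0.9846 + 0.4547*0.9996 = 0.9914

0.9914 bits/symbol


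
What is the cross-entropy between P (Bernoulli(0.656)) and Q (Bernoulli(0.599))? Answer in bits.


H(P,Q) = -p*log2(q) - (1-p)*log2(1-q). -0.656*log2(0.599) = 0.485028; -0.344*log2(0.401) = 0.453504. H(P,Q) = 0.485028 + 0.453504 = 0.9385

0.9385 bits


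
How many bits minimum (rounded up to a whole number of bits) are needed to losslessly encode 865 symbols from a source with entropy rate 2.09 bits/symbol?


Minimum bits >= n * H = 865 * 2.09 = 1807.85, rounded up to a whole number of bits = 1808

1808 bits


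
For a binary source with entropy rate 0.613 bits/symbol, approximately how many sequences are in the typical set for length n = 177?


log2|A_typical| = nH = 177 * 0.613 = 108.501, so |A_typical| ~ 2^108.501 = 4.593e+32

4.593e+32


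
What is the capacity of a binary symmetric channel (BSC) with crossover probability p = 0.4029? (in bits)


H(p) = -p*log2(p) - (1-p)*log2(1-p) = -0.4029*log2(0.4029) - 0.5971*log2(0.5971) = 0.528406 + 0.444216 = 0.9726. C = 1 - H(p) = 1 - 0.9726 = 0.0274

0.0274 bits


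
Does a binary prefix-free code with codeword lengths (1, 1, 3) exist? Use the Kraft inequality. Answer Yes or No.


Kraft sum = sum(2^(-l_i)) = 1.125, need <= 1. Result: violated (a binary prefix-free code with these lengths cannot exist)

No


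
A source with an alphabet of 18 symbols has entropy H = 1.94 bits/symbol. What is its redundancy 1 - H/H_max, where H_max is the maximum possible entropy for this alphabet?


H_max = log2(K) = log2(18) = 4.1699 bits/symbol. Redundancy = 1 - H/H_max = 1 - 1.94/4.1699 = 1 - 0.4652 = 0.5348

0.5348


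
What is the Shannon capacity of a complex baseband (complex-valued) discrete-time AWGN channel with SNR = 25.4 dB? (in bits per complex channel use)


SNR_linear = 10^(25.4/10) = 346.7369; C = log2(1 + SNR_linear) = log2(1 + 346.7369) = 8.4419

8.4419 bits/channel use


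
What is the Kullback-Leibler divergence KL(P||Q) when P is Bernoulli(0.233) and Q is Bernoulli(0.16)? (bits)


KL = p*log2(p/q) + (1-p)*log2((1-p)/(1-q)) = 0.233*log2(0.233/0.16) + 0.767*log2(0.767/0.84) = 0.0257

0.0257 bits


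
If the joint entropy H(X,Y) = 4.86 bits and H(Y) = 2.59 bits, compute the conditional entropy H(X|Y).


H(X|Y) = H(X,Y) - H(Y) = 4.86 - 2.59 = 2.27

2.27 bits


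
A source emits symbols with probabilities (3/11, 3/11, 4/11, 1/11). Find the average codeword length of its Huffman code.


Huffman construction (repeatedly merge the two least-probable nodes; each merge adds 1 bit to every symbol beneath it): 1/11 + 3/11 = 4/11; 3/11 + 4/11 = 7/11; 4/11 + 7/11 = 1. Resulting codeword lengths (in the order the probabilities were given): (2, 2, 2, 2). L_avg = sum(p_i * l_i) = 3/11*2 + 3/11*2 + 4/11*2 + 1/11*2 = 2

2.0 bits


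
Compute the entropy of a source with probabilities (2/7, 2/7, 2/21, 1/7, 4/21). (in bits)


H = -sum(p_i * log2(p_i)). Terms: -(2/7)*log2(2/7) = 0.516387; -(2/7)*log2(2/7) = 0.516387; -(2/21)*log2(2/21) = 0.323078; -(1/7)*log2(1/7) = 0.401051; -(4/21)*log2(4/21) = 0.455680. H = 0.516387 + 0.516387 + 0.323078 + 0.401051 + 0.455680 = 2.2126

2.2126 bits


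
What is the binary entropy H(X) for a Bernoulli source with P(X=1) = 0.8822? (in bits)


H = -p*log2(p) - (1-p)*log2(1-p). -0.8822*log2(0.8822) = 0.159521; -0.1178*log2(0.1178) = 0.363482. H = 0.159521 + 0.363482 = 0.523

0.523 bits


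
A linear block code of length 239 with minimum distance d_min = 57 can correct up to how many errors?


Correction capability = floor((d-1)/2) = floor((57-1)/2) = 28

28 errors


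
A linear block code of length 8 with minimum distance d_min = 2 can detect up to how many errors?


Detection capability = d_min - 1 = 2 - 1 = 1

1 errors


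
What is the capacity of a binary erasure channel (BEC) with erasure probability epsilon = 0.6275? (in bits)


C = 1 - epsilon = 1 - 0.6275 = 0.3725

0.3725 bits


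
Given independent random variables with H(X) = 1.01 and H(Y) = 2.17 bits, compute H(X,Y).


For independent variables, H(X,Y) = H(X) + H(Y) = 1.01 + 2.17 = 3.18

3.18 bits


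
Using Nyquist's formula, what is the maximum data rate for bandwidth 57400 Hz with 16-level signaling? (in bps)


Rate = 2 * B * log2(M) = 2 * 57400 * 4.0 = 459200.0

459200.0 bps


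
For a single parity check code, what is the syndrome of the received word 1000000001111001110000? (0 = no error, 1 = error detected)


Syndrome = XOR of all bits = 1 XOR 0 XOR 0 XOR 0 XOR 0 XOR 0 XOR 0 XOR 0 XOR 0 XOR 1 XOR 1 XOR 1 XOR 1 XOR 0 XOR 0 XOR 1 XOR 1 XOR 1 XOR 0 XOR 0 XOR 0 XOR 0 = 0

0


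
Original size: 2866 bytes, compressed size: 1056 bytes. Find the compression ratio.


Ratio = original / compressed = 2866 / 1056 = 2.714

2.714


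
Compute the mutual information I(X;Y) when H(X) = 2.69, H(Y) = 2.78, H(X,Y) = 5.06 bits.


I(X;Y) = H(X) + H(Y) - H(X,Y) = 2.69 + 2.78 - 5.06 = 0.41

0.41 bits


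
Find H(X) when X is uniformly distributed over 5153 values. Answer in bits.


H = log2(n) = log2(5153) = 12.3312

12.3312 bits


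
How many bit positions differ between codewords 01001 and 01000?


Count differing positions: . . . . ^ = 1 differences

1


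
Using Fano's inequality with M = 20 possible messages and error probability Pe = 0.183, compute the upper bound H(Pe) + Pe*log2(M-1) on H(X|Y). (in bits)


H(Pe) = -Pe*log2(Pe) - (1-Pe)*log2(1-Pe) = -0.183*log2(0.183) - 0.817*log2(0.817) = 0.448365 + 0.238231 = 0.6866. Pe*log2(M-1) = 0.183*log2(19) = 0.777371. Bound = H(Pe) + Pe*log2(M-1) = 0.448365 + 0.238231 + 0.777371 = 1.464

1.464 bits


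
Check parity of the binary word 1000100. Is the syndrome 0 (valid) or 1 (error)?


Syndrome = XOR of all bits = 1 XOR 0 XOR 0 XOR 0 XOR 1 XOR 0 XOR 0 = 0

0


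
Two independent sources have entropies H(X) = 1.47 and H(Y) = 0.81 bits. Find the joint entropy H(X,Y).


For independent variables, H(X,Y) = H(X) + H(Y) = 1.47 + 0.81 = 2.28

2.28 bits


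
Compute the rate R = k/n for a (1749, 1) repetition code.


Rate = k/n = 1/1749

1/1749


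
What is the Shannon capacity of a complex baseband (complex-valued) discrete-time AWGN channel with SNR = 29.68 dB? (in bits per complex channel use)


SNR_linear = 10^(29.68/10) = 928.9664; C = log2(1 + SNR_linear) = log2(1 + 928.9664) = 9.861

9.861 bits/channel use


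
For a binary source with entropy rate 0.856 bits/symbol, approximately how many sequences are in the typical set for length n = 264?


log2|A_typical| = nH = 264 * 0.856 = 225.984, so |A_typical| ~ 2^225.984 = 1.067e+68

1.067e+68


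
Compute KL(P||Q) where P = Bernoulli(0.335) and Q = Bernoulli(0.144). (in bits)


KL = p*log2(p/q) + (1-p)*log2((1-p)/(1-q)) = 0.335*log2(0.335/0.144) + 0.665*log2(0.665/0.856) = 0.1658

0.1658 bits


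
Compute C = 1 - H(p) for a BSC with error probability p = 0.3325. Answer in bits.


H(p) = -p*log2(p) - (1-p)*log2(1-p) = -0.3325*log2(0.3325) - 0.6675*log2(0.6675) = 0.528201 + 0.389259 = 0.9175. C = 1 - H(p) = 1 - 0.9175 = 0.0825

0.0825 bits


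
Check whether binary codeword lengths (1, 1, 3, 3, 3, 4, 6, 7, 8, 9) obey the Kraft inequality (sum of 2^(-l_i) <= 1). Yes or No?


Kraft sum = sum(2^(-l_i)) = 1.4668, need <= 1. Result: violated (a binary prefix-free code with these lengths cannot exist)

No


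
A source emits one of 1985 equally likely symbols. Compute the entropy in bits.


H = log2(n) = log2(1985) = 10.9549

10.9549 bits


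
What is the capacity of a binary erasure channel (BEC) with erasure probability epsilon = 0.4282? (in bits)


C = 1 - epsilon = 1 - 0.4282 = 0.5718

0.5718 bits


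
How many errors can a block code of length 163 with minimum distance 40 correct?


Correction capability = floor((d-1)/2) = floor((40-1)/2) = 19

19 errors


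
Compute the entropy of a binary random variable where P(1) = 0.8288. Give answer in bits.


H = -p*log2(p) - (1-p)*log2(1-p). -0.8288*log2(0.8288) = 0.224525; -0.1712*log2(0.1712) = 0.435917. H = 0.224525 + 0.435917 = 0.6604

0.6604 bits


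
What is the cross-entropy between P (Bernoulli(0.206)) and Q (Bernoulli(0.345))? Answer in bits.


H(P,Q) = -p*log2(q) - (1-p)*log2(1-q). -0.206*log2(0.345) = 0.316278; -0.794*log2(0.655) = 0.484684. H(P,Q) = 0.316278 + 0.484684 = 0.801

0.801 bits


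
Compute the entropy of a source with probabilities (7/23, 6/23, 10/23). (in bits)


H = -sum(p_i * log2(p_i)). Terms: -(7/23)*log2(7/23) = 0.522324; -(6/23)*log2(6/23) = 0.505722; -(10/23)*log2(10/23) = 0.522450. H = 0.522324 + 0.505722 + 0.522450 = 1.5505

1.5505 bits


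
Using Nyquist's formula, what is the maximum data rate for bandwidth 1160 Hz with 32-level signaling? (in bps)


Rate = 2 * B * log2(M) = 2 * 1160 * 5.0 = 11600.0

11600.0 bps


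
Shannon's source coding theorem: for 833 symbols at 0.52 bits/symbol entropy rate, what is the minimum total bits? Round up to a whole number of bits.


Minimum bits >= n * H = 833 * 0.52 = 433.16, rounded up to a whole number of bits = 434

434 bits


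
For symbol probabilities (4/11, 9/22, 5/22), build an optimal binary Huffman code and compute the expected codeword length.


Huffman construction (repeatedly merge the two least-probable nodes; each merge adds 1 bit to every symbol beneath it): 5/22 + 4/11 = 13/22; 9/22 + 13/22 = 1. Resulting codeword lengths (in the order the probabilities were given): (2, 1, 2). L_avg = sum(p_i * l_i) = 4/11*2 + 9/22*1 + 5/22*2 = 35/22 = 1.5909

1.5909 bits


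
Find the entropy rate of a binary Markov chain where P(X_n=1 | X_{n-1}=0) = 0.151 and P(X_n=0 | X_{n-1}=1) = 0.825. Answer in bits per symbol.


Stationary distribution: pi_0 = p10/(p01+p10) = 0.8453, pi_1 = 0.1547. Entropy rate H' = pi_0*H(p01) + pi_1*H(p10) = 0.8453*0.6123 + 0.1547*0.669 = 0.6211

0.6211 bits/symbol


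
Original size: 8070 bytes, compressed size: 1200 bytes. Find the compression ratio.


Ratio = original / compressed = 8070 / 1200 = 6.725

6.725


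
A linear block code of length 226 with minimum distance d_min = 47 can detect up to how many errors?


Detection capability = d_min - 1 = 47 - 1 = 46

46 errors


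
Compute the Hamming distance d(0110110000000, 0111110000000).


Count differing positions: . . . ^ . . . . . . . . . = 1 differences

1


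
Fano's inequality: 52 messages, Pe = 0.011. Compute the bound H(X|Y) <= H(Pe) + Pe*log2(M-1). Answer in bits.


H(Pe) = -Pe*log2(Pe) - (1-Pe)*log2(1-Pe) = -0.011*log2(0.011) - 0.989*log2(0.989) = 0.071570 + 0.015782 = 0.0874. Pe*log2(M-1) = 0.011*log2(51) = 0.062397. Bound = H(Pe) + Pe*log2(M-1) = 0.071570 + 0.015782 + 0.062397 = 0.1497

0.1497 bits


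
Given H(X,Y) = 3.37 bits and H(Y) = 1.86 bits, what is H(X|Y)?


H(X|Y) = H(X,Y) - H(Y) = 3.37 - 1.86 = 1.51

1.51 bits


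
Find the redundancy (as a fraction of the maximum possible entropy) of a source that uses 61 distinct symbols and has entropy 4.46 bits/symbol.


H_max = log2(K) = log2(61) = 5.9307 bits/symbol. Redundancy = 1 - H/H_max = 1 - 4.46/5.9307 = 1 - 0.752 = 0.248

0.248


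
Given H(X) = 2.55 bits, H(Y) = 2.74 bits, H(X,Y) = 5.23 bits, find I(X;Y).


I(X;Y) = H(X) + H(Y) - H(X,Y) = 2.55 + 2.74 - 5.23 = 0.06

0.06 bits


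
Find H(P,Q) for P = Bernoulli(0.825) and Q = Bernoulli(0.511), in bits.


H(P,Q) = -p*log2(q) - (1-p)*log2(1-q). -0.825*log2(0.511) = 0.799099; -0.175*log2(0.489) = 0.180616. H(P,Q) = 0.799099 + 0.180616 = 0.9797

0.9797 bits


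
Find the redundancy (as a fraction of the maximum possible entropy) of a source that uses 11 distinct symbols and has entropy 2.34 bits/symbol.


H_max = log2(K) = log2(11) = 3.4594 bits/symbol. Redundancy = 1 - H/H_max = 1 - 2.34/3.4594 = 1 - 0.6764 = 0.3236

0.3236


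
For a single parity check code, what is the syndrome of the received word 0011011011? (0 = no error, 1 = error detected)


Syndrome = XOR of all bits = 0 XOR 0 XOR 1 XOR 1 XOR 0 XOR 1 XOR 1 XOR 0 XOR 1 XOR 1 = 0

0


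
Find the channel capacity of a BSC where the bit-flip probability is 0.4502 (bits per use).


H(p) = -p*log2(p) - (1-p)*log2(1-p) = -0.4502*log2(0.4502) - 0.5498*log2(0.5498) = 0.518343 + 0.474489 = 0.9928. C = 1 - H(p) = 1 - 0.9928 = 0.0072

0.0072 bits


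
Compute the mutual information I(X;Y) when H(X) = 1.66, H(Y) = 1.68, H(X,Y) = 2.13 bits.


I(X;Y) = H(X) + H(Y) - H(X,Y) = 1.66 + 1.68 - 2.13 = 1.21

1.21 bits


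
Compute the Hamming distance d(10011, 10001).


Count differing positions: . . . ^ . = 1 differences

1


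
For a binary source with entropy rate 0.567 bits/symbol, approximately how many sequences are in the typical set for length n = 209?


log2|A_typical| = nH = 209 * 0.567 = 118.503, so |A_typical| ~ 2^118.503 = 4.709e+35

4.709e+35


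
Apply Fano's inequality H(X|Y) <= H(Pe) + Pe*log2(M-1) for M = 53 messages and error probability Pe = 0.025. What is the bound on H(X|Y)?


H(Pe) = -Pe*log2(Pe) - (1-Pe)*log2(1-Pe) = -0.025*log2(0.025) - 0.975*log2(0.975) = 0.133048 + 0.035613 = 0.1687. Pe*log2(M-1) = 0.025*log2(52) = 0.142511. Bound = H(Pe) + Pe*log2(M-1) = 0.133048 + 0.035613 + 0.142511 = 0.3112

0.3112 bits


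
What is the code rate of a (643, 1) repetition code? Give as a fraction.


Rate = k/n = 1/643

1/643


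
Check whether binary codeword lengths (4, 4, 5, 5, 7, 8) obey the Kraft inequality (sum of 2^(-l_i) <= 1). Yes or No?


Kraft sum = sum(2^(-l_i)) = 0.1992, need <= 1. Result: satisfied (a binary prefix-free code with these lengths exists)

Yes


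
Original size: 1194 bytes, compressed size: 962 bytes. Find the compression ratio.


Ratio = original / compressed = 1194 / 962 = 1.2412

1.2412


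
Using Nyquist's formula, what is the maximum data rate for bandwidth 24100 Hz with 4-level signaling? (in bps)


Rate = 2 * B * log2(M) = 2 * 24100 * 2.0 = 96400.0

96400.0 bps


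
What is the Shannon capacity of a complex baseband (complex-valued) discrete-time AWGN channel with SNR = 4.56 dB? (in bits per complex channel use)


SNR_linear = 10^(4.56/10) = 2.8576; C = log2(1 + SNR_linear) = log2(1 + 2.8576) = 1.9477

1.9477 bits/channel use


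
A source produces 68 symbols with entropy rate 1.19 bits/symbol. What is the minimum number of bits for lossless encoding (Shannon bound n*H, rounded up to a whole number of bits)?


Minimum bits >= n * H = 68 * 1.19 = 80.92, rounded up to a whole number of bits = 81

81 bits


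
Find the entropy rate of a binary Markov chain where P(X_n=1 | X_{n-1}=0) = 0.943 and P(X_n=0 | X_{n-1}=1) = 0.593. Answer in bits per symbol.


Stationary distribution: pi_0 = p10/(p01+p10) = 0.3861, pi_1 = 0.6139. Entropy rate H' = pi_0*H(p01) + pi_1*H(p10) = 0.3861*0.3154 + 0.6139*0.9749 = 0.7203

0.7203 bits/symbol


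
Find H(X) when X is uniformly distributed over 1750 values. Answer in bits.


H = log2(n) = log2(1750) = 10.7731

10.7731 bits


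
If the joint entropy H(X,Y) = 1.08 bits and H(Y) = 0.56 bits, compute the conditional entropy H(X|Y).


H(X|Y) = H(X,Y) - H(Y) = 1.08 - 0.56 = 0.52

0.52 bits


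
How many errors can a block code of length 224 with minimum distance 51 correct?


Correction capability = floor((d-1)/2) = floor((51-1)/2) = 25

25 errors


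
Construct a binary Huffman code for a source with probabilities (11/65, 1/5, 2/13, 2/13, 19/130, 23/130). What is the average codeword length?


Huffman construction (repeatedly merge the two least-probable nodes; each merge adds 1 bit to every symbol beneath it): 19/130 + 2/13 = 3/10; 2/13 + 11/65 = 21/65; 23/130 + 1/5 = 49/130; 3/10 + 21/65 = 81/130; 49/130 + 81/130 = 1. Resulting codeword lengths (in the order the probabilities were given): (3, 2, 3, 3, 3, 2). L_avg = sum(p_i * l_i) = 11/65*3 + 1/5*2 + 2/13*3 + 2/13*3 + 19/130*3 + 23/130*2 = 341/130 = 2.6231

2.6231 bits


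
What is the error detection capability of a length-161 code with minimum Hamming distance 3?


Detection capability = d_min - 1 = 3 - 1 = 2

2 errors


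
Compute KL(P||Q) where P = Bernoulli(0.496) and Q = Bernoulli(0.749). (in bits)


KL = p*log2(p/q) + (1-p)*log2((1-p)/(1-q)) = 0.496*log2(0.496/0.749) + 0.504*log2(0.504/0.251) = 0.212

0.212 bits


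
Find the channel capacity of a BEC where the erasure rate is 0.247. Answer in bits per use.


C = 1 - epsilon = 1 - 0.247 = 0.753

0.753 bits


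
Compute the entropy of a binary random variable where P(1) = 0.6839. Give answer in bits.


H = -p*log2(p) - (1-p)*log2(1-p). -0.6839*log2(0.6839) = 0.374875; -0.3161*log2(0.3161) = 0.525215. H = 0.374875 + 0.525215 = 0.9001

0.9001 bits


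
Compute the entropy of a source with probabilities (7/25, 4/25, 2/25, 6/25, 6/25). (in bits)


H = -sum(p_i * log2(p_i)). Terms: -(7/25)*log2(7/25) = 0.514220; -(4/25)*log2(4/25) = 0.423017; -(2/25)*log2(2/25) = 0.291508; -(6/25)*log2(6/25) = 0.494134; -(6/25)*log2(6/25) = 0.494134. H = 0.514220 + 0.423017 + 0.291508 + 0.494134 + 0.494134 = 2.217

2.217 bits


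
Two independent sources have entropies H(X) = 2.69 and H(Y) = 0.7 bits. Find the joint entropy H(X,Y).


For independent variables, H(X,Y) = H(X) + H(Y) = 2.69 + 0.7 = 3.39

3.39 bits


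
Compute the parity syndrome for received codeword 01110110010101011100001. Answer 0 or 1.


Syndrome = XOR of all bits = 0 XOR 1 XOR 1 XOR 1 XOR 0 XOR 1 XOR 1 XOR 0 XOR 0 XOR 1 XOR 0 XOR 1 XOR 0 XOR 1 XOR 0 XOR 1 XOR 1 XOR 1 XOR 0 XOR 0 XOR 0 XOR 0 XOR 1 = 0

0


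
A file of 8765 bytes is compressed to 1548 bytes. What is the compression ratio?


Ratio = original / compressed = 8765 / 1548 = 5.6621

5.6621


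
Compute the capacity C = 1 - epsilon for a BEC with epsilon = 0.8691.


C = 1 - epsilon = 1 - 0.8691 = 0.1309

0.1309 bits


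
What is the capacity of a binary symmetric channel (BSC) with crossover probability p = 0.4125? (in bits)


H(p) = -p*log2(p) - (1-p)*log2(1-p) = -0.4125*log2(0.4125) - 0.5875*log2(0.5875) = 0.526983 + 0.450812 = 0.9778. C = 1 - H(p) = 1 - 0.9778 = 0.0222

0.0222 bits


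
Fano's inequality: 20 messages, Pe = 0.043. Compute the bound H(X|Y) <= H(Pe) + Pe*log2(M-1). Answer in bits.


H(Pe) = -Pe*log2(Pe) - (1-Pe)*log2(1-Pe) = -0.043*log2(0.043) - 0.957*log2(0.957) = 0.195199 + 0.060683 = 0.2559. Pe*log2(M-1) = 0.043*log2(19) = 0.182661. Bound = H(Pe) + Pe*log2(M-1) = 0.195199 + 0.060683 + 0.182661 = 0.4385

0.4385 bits


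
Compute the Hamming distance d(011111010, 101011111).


Count differing positions: ^ ^ . ^ . . ^ . ^ = 5 differences

5


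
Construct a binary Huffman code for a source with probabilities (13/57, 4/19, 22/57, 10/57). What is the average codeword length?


Huffman construction (repeatedly merge the two least-probable nodes; each merge adds 1 bit to every symbol beneath it): 10/57 + 4/19 = 22/57; 13/57 + 22/57 = 35/57; 22/57 + 35/57 = 1. Resulting codeword lengths (in the order the probabilities were given): (2, 2, 2, 2). L_avg = sum(p_i * l_i) = 13/57*2 + 4/19*2 + 22/57*2 + 10/57*2 = 2

2.0 bits


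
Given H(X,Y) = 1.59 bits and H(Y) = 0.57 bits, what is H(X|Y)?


H(X|Y) = H(X,Y) - H(Y) = 1.59 - 0.57 = 1.02

1.02 bits


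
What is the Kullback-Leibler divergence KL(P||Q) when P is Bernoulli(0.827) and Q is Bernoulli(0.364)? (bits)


KL = p*log2(p/q) + (1-p)*log2((1-p)/(1-q)) = 0.827*log2(0.827/0.364) + 0.173*log2(0.173/0.636) = 0.6542

0.6542 bits


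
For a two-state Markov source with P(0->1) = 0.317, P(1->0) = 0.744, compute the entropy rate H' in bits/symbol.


Stationary distribution: pi_0 = p10/(p01+p10) = 0.7012, pi_1 = 0.2988. Entropy rate H' = pi_0*H(p01) + pi_1*H(p10) = 0.7012*0.9011 + 0.2988*0.8207 = 0.8771

0.8771 bits/symbol
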